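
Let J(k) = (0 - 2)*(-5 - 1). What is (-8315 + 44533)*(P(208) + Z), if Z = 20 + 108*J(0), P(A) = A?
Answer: 55196232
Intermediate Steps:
J(k) = 12 (J(k) = -2*(-6) = 12)
Z = 1316 (Z = 20 + 108*12 = 20 + 1296 = 1316)
(-8315 + 44533)*(P(208) + Z) = (-8315 + 44533)*(208 + 1316) = 36218*1524 = 55196232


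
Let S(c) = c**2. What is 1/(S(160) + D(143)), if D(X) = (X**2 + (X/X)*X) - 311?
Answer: 1/45881 ≈ 2.1796e-5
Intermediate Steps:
D(X) = -311 + X + X**2 (D(X) = (X**2 + 1*X) - 311 = (X**2 + X) - 311 = (X + X**2) - 311 = -311 + X + X**2)
1/(S(160) + D(143)) = 1/(160**2 + (-311 + 143 + 143**2)) = 1/(25600 + (-311 + 143 + 20449)) = 1/(25600 + 20281) = 1/45881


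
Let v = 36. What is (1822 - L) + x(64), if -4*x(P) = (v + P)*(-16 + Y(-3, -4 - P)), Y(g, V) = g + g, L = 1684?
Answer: 688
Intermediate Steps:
Y(g, V) = 2*g
x(P) = 198 + 11*P/2 (x(P) = -(36 + P)*(-16 + 2*(-3))/4 = -(36 + P)*(-16 - 6)/4 = -(36 + P)*(-22)/4 = -(-792 - 22*P)/4 = 198 + 11*P/2)
(1822 - L) + x(64) = (1822 - 1*1684) + (198 + (11/2)*64) = (1822 - 1684) + (198 + 352) = 138 + 550 = 688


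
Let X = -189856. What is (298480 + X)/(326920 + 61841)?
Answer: 36208/129587 ≈ 0.27941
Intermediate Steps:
(298480 + X)/(326920 + 61841) = (298480 - 189856)/(326920 + 61841) = 108624/388761 = 108624*(1/388761) = 36208/129587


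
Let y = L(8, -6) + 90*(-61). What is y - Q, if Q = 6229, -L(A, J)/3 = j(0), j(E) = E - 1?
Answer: -11716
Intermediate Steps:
j(E) = -1 + E
L(A, J) = 3 (L(A, J) = -3*(-1 + 0) = -3*(-1) = 3)
y = -5487 (y = 3 + 90*(-61) = 3 - 5490 = -5487)
y - Q = -5487 - 1*6229 = -5487 - 6229 = -11716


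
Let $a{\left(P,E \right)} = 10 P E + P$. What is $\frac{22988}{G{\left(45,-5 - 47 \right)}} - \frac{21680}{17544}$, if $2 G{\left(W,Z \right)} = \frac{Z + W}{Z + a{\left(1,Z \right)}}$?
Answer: $\frac{8224466594}{2193} \approx 3.7503 \cdot 10^{6}$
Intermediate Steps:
$a{\left(P,E \right)} = P + 10 E P$ ($a{\left(P,E \right)} = 10 E P + P = P + 10 E P$)
$G{\left(W,Z \right)} = \frac{W + Z}{2 \left(1 + 11 Z\right)}$ ($G{\left(W,Z \right)} = \frac{\left(Z + W\right) \frac{1}{Z + 1 \left(1 + 10 Z\right)}}{2} = \frac{\left(W + Z\right) \frac{1}{Z + \left(1 + 10 Z\right)}}{2} = \frac{\left(W + Z\right) \frac{1}{1 + 11 Z}}{2} = \frac{\frac{1}{1 + 11 Z} \left(W + Z\right)}{2} = \frac{W + Z}{2 \left(1 + 11 Z\right)}$)
$\frac{22988}{G{\left(45,-5 - 47 \right)}} - \frac{21680}{17544} = \frac{22988}{\frac{1}{2} \frac{1}{1 + 11 \left(-5 - 47\right)} \left(45 - 52\right)} - \frac{21680}{17544} = \frac{22988}{\frac{1}{2} \frac{1}{1 + 11 \left(-5 - 47\right)} \left(45 - 52\right)} - \frac{2710}{2193} = \frac{22988}{\frac{1}{2} \frac{1}{1 + 11 \left(-52\right)} \left(45 - 52\right)} - \frac{2710}{2193} = \frac{22988}{\frac{1}{2} \frac{1}{1 - 572} \left(-7\right)} - \frac{2710}{2193} = \frac{22988}{\frac{1}{2} \frac{1}{-571} \left(-7\right)} - \frac{2710}{2193} = \frac{22988}{\frac{1}{2} \left(- \frac{1}{571}\right) \left(-7\right)} - \frac{2710}{2193} = \frac{22988}{\frac{7}{1142}} - \frac{2710}{2193} = 22988 \cdot \frac{1142}{7} - \frac{2710}{2193} = 3750328 - \frac{2710}{2193} = \frac{8224466594}{2193}$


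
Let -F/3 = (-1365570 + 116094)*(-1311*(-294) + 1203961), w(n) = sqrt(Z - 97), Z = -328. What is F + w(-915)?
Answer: 5957732721060 + 5*I*sqrt(17) ≈ 5.9577e+12 + 20.616*I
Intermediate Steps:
w(n) = 5*I*sqrt(17) (w(n) = sqrt(-328 - 97) = sqrt(-425) = 5*I*sqrt(17))
F = 5957732721060 (F = -3*(-1365570 + 116094)*(-1311*(-294) + 1203961) = -(-3748428)*(385434 + 1203961) = -(-3748428)*1589395 = -3*(-1985910907020) = 5957732721060)
F + w(-915) = 5957732721060 + 5*I*sqrt(17)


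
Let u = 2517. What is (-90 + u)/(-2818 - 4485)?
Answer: -2427/7303 ≈ -0.33233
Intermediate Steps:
(-90 + u)/(-2818 - 4485) = (-90 + 2517)/(-2818 - 4485) = 2427/(-7303) = 2427*(-1/7303) = -2427/7303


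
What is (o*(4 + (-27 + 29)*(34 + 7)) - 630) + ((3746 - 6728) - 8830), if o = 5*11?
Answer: -7712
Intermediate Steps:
o = 55
(o*(4 + (-27 + 29)*(34 + 7)) - 630) + ((3746 - 6728) - 8830) = (55*(4 + (-27 + 29)*(34 + 7)) - 630) + ((3746 - 6728) - 8830) = (55*(4 + 2*41) - 630) + (-2982 - 8830) = (55*(4 + 82) - 630) - 11812 = (55*86 - 630) - 11812 = (4730 - 630) - 11812 = 4100 - 11812 = -7712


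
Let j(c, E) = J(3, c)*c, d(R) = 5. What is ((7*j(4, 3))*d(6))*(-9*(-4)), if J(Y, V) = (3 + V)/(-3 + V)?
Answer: 35280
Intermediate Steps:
J(Y, V) = (3 + V)/(-3 + V)
j(c, E) = c*(3 + c)/(-3 + c) (j(c, E) = ((3 + c)/(-3 + c))*c = c*(3 + c)/(-3 + c))
((7*j(4, 3))*d(6))*(-9*(-4)) = ((7*(4*(3 + 4)/(-3 + 4)))*5)*(-9*(-4)) = ((7*(4*7/1))*5)*36 = ((7*(4*1*7))*5)*36 = ((7*28)*5)*36 = (196*5)*36 = 980*36 = 35280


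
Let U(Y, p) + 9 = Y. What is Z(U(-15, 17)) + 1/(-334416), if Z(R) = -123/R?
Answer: 1713881/334416 ≈ 5.1250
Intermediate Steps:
U(Y, p) = -9 + Y
Z(U(-15, 17)) + 1/(-334416) = -123/(-9 - 15) + 1/(-334416) = -123/(-24) - 1/334416 = -123*(-1/24) - 1/334416 = 41/8 - 1/334416 = 1713881/334416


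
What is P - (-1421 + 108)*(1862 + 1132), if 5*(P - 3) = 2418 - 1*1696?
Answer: 19656347/5 ≈ 3.9313e+6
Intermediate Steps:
P = 737/5 (P = 3 + (2418 - 1*1696)/5 = 3 + (2418 - 1696)/5 = 3 + (⅕)*722 = 3 + 722/5 = 737/5 ≈ 147.40)
P - (-1421 + 108)*(1862 + 1132) = 737/5 - (-1421 + 108)*(1862 + 1132) = 737/5 - (-1313)*2994 = 737/5 - 1*(-3931122) = 737/5 + 3931122 = 19656347/5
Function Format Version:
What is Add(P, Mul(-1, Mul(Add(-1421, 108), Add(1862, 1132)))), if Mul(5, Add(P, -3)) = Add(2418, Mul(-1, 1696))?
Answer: Rational(19656347, 5) ≈ 3.9313e+6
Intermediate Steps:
P = Rational(737, 5) (P = Add(3, Mul(Rational(1, 5), Add(2418, Mul(-1, 1696)))) = Add(3, Mul(Rational(1, 5), Add(2418, -1696))) = Add(3, Mul(Rational(1, 5), 722)) = Add(3, Rational(722, 5)) = Rational(737, 5) ≈ 147.40)
Add(P, Mul(-1, Mul(Add(-1421, 108), Add(1862, 1132)))) = Add(Rational(737, 5), Mul(-1, Mul(Add(-1421, 108), Add(1862, 1132)))) = Add(Rational(737, 5), Mul(-1, Mul(-1313, 2994))) = Add(Rational(737, 5), Mul(-1, -3931122)) = Add(Rational(737, 5), 3931122) = Rational(19656347, 5)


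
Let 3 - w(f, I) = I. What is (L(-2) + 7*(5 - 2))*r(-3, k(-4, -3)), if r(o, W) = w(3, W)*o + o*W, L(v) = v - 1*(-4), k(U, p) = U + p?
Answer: -207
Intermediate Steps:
w(f, I) = 3 - I
L(v) = 4 + v (L(v) = v + 4 = 4 + v)
r(o, W) = W*o + o*(3 - W) (r(o, W) = (3 - W)*o + o*W = o*(3 - W) + W*o = W*o + o*(3 - W))
(L(-2) + 7*(5 - 2))*r(-3, k(-4, -3)) = ((4 - 2) + 7*(5 - 2))*(3*(-3)) = (2 + 7*3)*(-9) = (2 + 21)*(-9) = 23*(-9) = -207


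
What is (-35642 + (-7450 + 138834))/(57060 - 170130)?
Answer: -15957/18845 ≈ -0.84675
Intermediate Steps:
(-35642 + (-7450 + 138834))/(57060 - 170130) = (-35642 + 131384)/(-113070) = 95742*(-1/113070) = -15957/18845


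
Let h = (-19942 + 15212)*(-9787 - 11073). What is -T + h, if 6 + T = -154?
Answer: 98667960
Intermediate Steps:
T = -160 (T = -6 - 154 = -160)
h = 98667800 (h = -4730*(-20860) = 98667800)
-T + h = -1*(-160) + 98667800 = 160 + 98667800 = 98667960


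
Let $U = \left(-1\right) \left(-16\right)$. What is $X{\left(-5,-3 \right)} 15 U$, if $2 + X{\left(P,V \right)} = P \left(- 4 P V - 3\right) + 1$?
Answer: $75360$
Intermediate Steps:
$U = 16$
$X{\left(P,V \right)} = -1 + P \left(-3 - 4 P V\right)$ ($X{\left(P,V \right)} = -2 + \left(P \left(- 4 P V - 3\right) + 1\right) = -2 + \left(P \left(-3 - 4 P V\right) + 1\right) = -2 + \left(1 + P \left(-3 - 4 P V\right)\right) = -1 + P \left(-3 - 4 P V\right)$)
$X{\left(-5,-3 \right)} 15 U = \left(-1 - -15 - - 12 \left(-5\right)^{2}\right) 15 \cdot 16 = \left(-1 + 15 - \left(-12\right) 25\right) 15 \cdot 16 = \left(-1 + 15 + 300\right) 15 \cdot 16 = 314 \cdot 15 \cdot 16 = 4710 \cdot 16 = 75360$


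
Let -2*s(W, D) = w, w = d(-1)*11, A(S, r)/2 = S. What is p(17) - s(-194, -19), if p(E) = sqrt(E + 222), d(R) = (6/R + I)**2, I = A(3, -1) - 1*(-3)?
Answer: 99/2 + sqrt(239) ≈ 64.960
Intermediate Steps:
A(S, r) = 2*S
I = 9 (I = 2*3 - 1*(-3) = 6 + 3 = 9)
d(R) = (9 + 6/R)**2 (d(R) = (6/R + 9)**2 = (9 + 6/R)**2)
p(E) = sqrt(222 + E)
w = 99 (w = (9*(2 + 3*(-1))**2/(-1)**2)*11 = (9*1*(2 - 3)**2)*11 = (9*1*(-1)**2)*11 = (9*1*1)*11 = 9*11 = 99)
s(W, D) = -99/2 (s(W, D) = -1/2*99 = -99/2)
p(17) - s(-194, -19) = sqrt(222 + 17) - 1*(-99/2) = sqrt(239) + 99/2 = 99/2 + sqrt(239)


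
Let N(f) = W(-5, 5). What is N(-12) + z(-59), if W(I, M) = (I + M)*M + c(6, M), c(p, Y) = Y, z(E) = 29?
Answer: 34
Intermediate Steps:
W(I, M) = M + M*(I + M) (W(I, M) = (I + M)*M + M = M*(I + M) + M = M + M*(I + M))
N(f) = 5 (N(f) = 5*(1 - 5 + 5) = 5*1 = 5)
N(-12) + z(-59) = 5 + 29 = 34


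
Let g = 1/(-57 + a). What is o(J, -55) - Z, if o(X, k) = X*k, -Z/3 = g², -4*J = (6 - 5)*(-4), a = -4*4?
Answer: -293092/5329 ≈ -54.999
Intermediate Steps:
a = -16
J = 1 (J = -(6 - 5)*(-4)/4 = -(-4)/4 = -¼*(-4) = 1)
g = -1/73 (g = 1/(-57 - 16) = 1/(-73) = -1/73 ≈ -0.013699)
Z = -3/5329 (Z = -3*(-1/73)² = -3*1/5329 = -3/5329 ≈ -0.00056296)
o(J, -55) - Z = 1*(-55) - 1*(-3/5329) = -55 + 3/5329 = -293092/5329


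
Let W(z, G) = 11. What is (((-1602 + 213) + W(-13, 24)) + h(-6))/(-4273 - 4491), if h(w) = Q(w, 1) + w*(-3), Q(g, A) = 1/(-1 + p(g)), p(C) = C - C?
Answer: 1361/8764 ≈ 0.15529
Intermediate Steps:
p(C) = 0
Q(g, A) = -1 (Q(g, A) = 1/(-1 + 0) = 1/(-1) = -1)
h(w) = -1 - 3*w (h(w) = -1 + w*(-3) = -1 - 3*w)
(((-1602 + 213) + W(-13, 24)) + h(-6))/(-4273 - 4491) = (((-1602 + 213) + 11) + (-1 - 3*(-6)))/(-4273 - 4491) = ((-1389 + 11) + (-1 + 18))/(-8764) = (-1378 + 17)*(-1/8764) = -1361*(-1/8764) = 1361/8764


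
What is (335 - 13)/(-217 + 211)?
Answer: -161/3 ≈ -53.667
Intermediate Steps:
(335 - 13)/(-217 + 211) = 322/(-6) = 322*(-⅙) = -161/3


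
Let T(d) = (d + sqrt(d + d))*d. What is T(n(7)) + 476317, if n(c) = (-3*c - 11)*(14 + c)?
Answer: 927901 - 5376*I*sqrt(21) ≈ 9.279e+5 - 24636.0*I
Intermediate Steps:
n(c) = (-11 - 3*c)*(14 + c)
T(d) = d*(d + sqrt(2)*sqrt(d)) (T(d) = (d + sqrt(2*d))*d = (d + sqrt(2)*sqrt(d))*d = d*(d + sqrt(2)*sqrt(d)))
T(n(7)) + 476317 = ((-154 - 53*7 - 3*7**2)**2 + sqrt(2)*(-154 - 53*7 - 3*7**2)**(3/2)) + 476317 = ((-154 - 371 - 3*49)**2 + sqrt(2)*(-154 - 371 - 3*49)**(3/2)) + 476317 = ((-154 - 371 - 147)**2 + sqrt(2)*(-154 - 371 - 147)**(3/2)) + 476317 = ((-672)**2 + sqrt(2)*(-672)**(3/2)) + 476317 = (451584 + sqrt(2)*(-2688*I*sqrt(42))) + 476317 = (451584 - 5376*I*sqrt(21)) + 476317 = 927901 - 5376*I*sqrt(21)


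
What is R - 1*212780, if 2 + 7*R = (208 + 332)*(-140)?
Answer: -1565062/7 ≈ -2.2358e+5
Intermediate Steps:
R = -75602/7 (R = -2/7 + ((208 + 332)*(-140))/7 = -2/7 + (540*(-140))/7 = -2/7 + (⅐)*(-75600) = -2/7 - 10800 = -75602/7 ≈ -10800.)
R - 1*212780 = -75602/7 - 1*212780 = -75602/7 - 212780 = -1565062/7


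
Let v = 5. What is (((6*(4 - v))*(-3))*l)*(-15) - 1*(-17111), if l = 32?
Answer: 8471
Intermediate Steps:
(((6*(4 - v))*(-3))*l)*(-15) - 1*(-17111) = (((6*(4 - 1*5))*(-3))*32)*(-15) - 1*(-17111) = (((6*(4 - 5))*(-3))*32)*(-15) + 17111 = (((6*(-1))*(-3))*32)*(-15) + 17111 = (-6*(-3)*32)*(-15) + 17111 = (18*32)*(-15) + 17111 = 576*(-15) + 17111 = -8640 + 17111 = 8471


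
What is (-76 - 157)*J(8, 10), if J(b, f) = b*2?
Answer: -3728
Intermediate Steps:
J(b, f) = 2*b
(-76 - 157)*J(8, 10) = (-76 - 157)*(2*8) = -233*16 = -3728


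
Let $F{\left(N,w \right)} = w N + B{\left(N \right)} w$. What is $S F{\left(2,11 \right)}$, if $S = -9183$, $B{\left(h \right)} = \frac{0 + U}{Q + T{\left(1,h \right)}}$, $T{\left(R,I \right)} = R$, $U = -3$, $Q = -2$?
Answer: $-505065$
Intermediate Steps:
$B{\left(h \right)} = 3$ ($B{\left(h \right)} = \frac{0 - 3}{-2 + 1} = - \frac{3}{-1} = \left(-3\right) \left(-1\right) = 3$)
$F{\left(N,w \right)} = 3 w + N w$ ($F{\left(N,w \right)} = w N + 3 w = N w + 3 w = 3 w + N w$)
$S F{\left(2,11 \right)} = - 9183 \cdot 11 \left(3 + 2\right) = - 9183 \cdot 11 \cdot 5 = \left(-9183\right) 55 = -505065$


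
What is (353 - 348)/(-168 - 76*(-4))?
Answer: 5/136 ≈ 0.036765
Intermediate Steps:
(353 - 348)/(-168 - 76*(-4)) = 5/(-168 + 304) = 5/136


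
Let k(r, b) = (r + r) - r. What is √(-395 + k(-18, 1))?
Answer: I*√413 ≈ 20.322*I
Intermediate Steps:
k(r, b) = r (k(r, b) = 2*r - r = r)
√(-395 + k(-18, 1)) = √(-395 - 18) = √(-413) = I*√413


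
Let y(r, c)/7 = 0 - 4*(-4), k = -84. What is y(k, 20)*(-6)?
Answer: -672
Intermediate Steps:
y(r, c) = 112 (y(r, c) = 7*(0 - 4*(-4)) = 7*(0 + 16) = 7*16 = 112)
y(k, 20)*(-6) = 112*(-6) = -672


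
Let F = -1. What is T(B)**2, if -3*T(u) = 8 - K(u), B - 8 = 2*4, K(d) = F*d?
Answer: 64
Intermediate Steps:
K(d) = -d
B = 16 (B = 8 + 2*4 = 8 + 8 = 16)
T(u) = -8/3 - u/3 (T(u) = -(8 - (-1)*u)/3 = -(8 + u)/3 = -8/3 - u/3)
T(B)**2 = (-8/3 - 1/3*16)**2 = (-8/3 - 16/3)**2 = (-8)**2 = 64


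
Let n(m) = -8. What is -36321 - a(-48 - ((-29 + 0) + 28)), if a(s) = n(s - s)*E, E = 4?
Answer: -36289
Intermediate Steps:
a(s) = -32 (a(s) = -8*4 = -32)
-36321 - a(-48 - ((-29 + 0) + 28)) = -36321 - 1*(-32) = -36321 + 32 = -36289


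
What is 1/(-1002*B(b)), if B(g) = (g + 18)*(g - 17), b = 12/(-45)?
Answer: 75/23010596 ≈ 3.2594e-6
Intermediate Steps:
b = -4/15 (b = 12*(-1/45) = -4/15 ≈ -0.26667)
B(g) = (-17 + g)*(18 + g) (B(g) = (18 + g)*(-17 + g) = (-17 + g)*(18 + g))
1/(-1002*B(b)) = 1/(-1002*(-306 - 4/15 + (-4/15)²)) = 1/(-1002*(-306 - 4/15 + 16/225)) = 1/(-1002*(-68894/225)) = 1/(23010596/75) = 75/23010596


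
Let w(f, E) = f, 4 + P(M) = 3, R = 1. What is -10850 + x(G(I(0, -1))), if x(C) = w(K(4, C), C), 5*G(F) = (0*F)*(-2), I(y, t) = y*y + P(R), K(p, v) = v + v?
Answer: -10850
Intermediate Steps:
K(p, v) = 2*v
P(M) = -1 (P(M) = -4 + 3 = -1)
I(y, t) = -1 + y² (I(y, t) = y*y - 1 = y² - 1 = -1 + y²)
G(F) = 0 (G(F) = ((0*F)*(-2))/5 = (0*(-2))/5 = (⅕)*0 = 0)
x(C) = 2*C
-10850 + x(G(I(0, -1))) = -10850 + 2*0 = -10850 + 0 = -10850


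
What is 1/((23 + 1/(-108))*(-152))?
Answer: -27/94354 ≈ -0.00028616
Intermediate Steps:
1/((23 + 1/(-108))*(-152)) = 1/((23 - 1/108)*(-152)) = 1/((2483/108)*(-152)) = 1/(-94354/27) = -27/94354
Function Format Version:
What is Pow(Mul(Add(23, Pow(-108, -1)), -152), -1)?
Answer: Rational(-27, 94354) ≈ -0.00028616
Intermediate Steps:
Pow(Mul(Add(23, Pow(-108, -1)), -152), -1) = Pow(Mul(Add(23, Rational(-1, 108)), -152), -1) = Pow(Mul(Rational(2483, 108), -152), -1) = Pow(Rational(-94354, 27), -1) = Rational(-27, 94354)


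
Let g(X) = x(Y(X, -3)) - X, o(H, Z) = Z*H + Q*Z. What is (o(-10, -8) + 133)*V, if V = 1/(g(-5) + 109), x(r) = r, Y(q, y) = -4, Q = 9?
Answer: 141/110 ≈ 1.2818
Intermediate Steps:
o(H, Z) = 9*Z + H*Z (o(H, Z) = Z*H + 9*Z = H*Z + 9*Z = 9*Z + H*Z)
g(X) = -4 - X
V = 1/110 (V = 1/((-4 - 1*(-5)) + 109) = 1/((-4 + 5) + 109) = 1/(1 + 109) = 1/110 ≈ 0.0090909)
(o(-10, -8) + 133)*V = (-8*(9 - 10) + 133)*(1/110) = (-8*(-1) + 133)*(1/110) = (8 + 133)*(1/110) = 141*(1/110) = 141/110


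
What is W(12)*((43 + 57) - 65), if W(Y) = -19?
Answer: -665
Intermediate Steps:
W(12)*((43 + 57) - 65) = -19*((43 + 57) - 65) = -19*(100 - 65) = -19*35 = -665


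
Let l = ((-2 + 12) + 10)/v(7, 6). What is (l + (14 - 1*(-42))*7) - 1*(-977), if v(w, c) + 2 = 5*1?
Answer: 4127/3 ≈ 1375.7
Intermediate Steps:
v(w, c) = 3 (v(w, c) = -2 + 5*1 = -2 + 5 = 3)
l = 20/3 (l = ((-2 + 12) + 10)/3 = (10 + 10)*(1/3) = 20*(1/3) = 20/3 ≈ 6.6667)
(l + (14 - 1*(-42))*7) - 1*(-977) = (20/3 + (14 - 1*(-42))*7) - 1*(-977) = (20/3 + (14 + 42)*7) + 977 = (20/3 + 56*7) + 977 = (20/3 + 392) + 977 = 1196/3 + 977 = 4127/3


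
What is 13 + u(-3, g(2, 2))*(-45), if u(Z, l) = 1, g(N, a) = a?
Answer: -32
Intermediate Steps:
13 + u(-3, g(2, 2))*(-45) = 13 + 1*(-45) = 13 - 45 = -32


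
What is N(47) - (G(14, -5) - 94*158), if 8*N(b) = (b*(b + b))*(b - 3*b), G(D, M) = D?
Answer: -74147/2 ≈ -37074.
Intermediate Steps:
N(b) = -b³/2 (N(b) = ((b*(b + b))*(b - 3*b))/8 = ((b*(2*b))*(-2*b))/8 = ((2*b²)*(-2*b))/8 = (-4*b³)/8 = -b³/2)
N(47) - (G(14, -5) - 94*158) = -½*47³ - (14 - 94*158) = -½*103823 - (14 - 14852) = -103823/2 - 1*(-14838) = -103823/2 + 14838 = -74147/2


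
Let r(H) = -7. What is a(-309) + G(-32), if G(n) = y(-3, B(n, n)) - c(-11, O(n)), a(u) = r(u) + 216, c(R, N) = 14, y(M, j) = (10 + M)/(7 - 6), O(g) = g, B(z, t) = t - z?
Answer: 202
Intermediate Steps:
y(M, j) = 10 + M (y(M, j) = (10 + M)/1 = (10 + M)*1 = 10 + M)
a(u) = 209 (a(u) = -7 + 216 = 209)
G(n) = -7 (G(n) = (10 - 3) - 1*14 = 7 - 14 = -7)
a(-309) + G(-32) = 209 - 7 = 202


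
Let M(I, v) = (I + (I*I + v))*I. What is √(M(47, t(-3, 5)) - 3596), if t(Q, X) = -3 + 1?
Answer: √102342 ≈ 319.91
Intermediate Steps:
t(Q, X) = -2
M(I, v) = I*(I + v + I²) (M(I, v) = (I + (I² + v))*I = (I + (v + I²))*I = (I + v + I²)*I = I*(I + v + I²))
√(M(47, t(-3, 5)) - 3596) = √(47*(47 - 2 + 47²) - 3596) = √(47*(47 - 2 + 2209) - 3596) = √(47*2254 - 3596) = √(105938 - 3596) = √102342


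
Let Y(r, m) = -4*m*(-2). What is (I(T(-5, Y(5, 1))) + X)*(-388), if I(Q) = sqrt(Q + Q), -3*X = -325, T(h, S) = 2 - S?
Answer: -126100/3 - 776*I*sqrt(3) ≈ -42033.0 - 1344.1*I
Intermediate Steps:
Y(r, m) = 8*m
X = 325/3 (X = -1/3*(-325) = 325/3 ≈ 108.33)
I(Q) = sqrt(2)*sqrt(Q) (I(Q) = sqrt(2*Q) = sqrt(2)*sqrt(Q))
(I(T(-5, Y(5, 1))) + X)*(-388) = (sqrt(2)*sqrt(2 - 8) + 325/3)*(-388) = (sqrt(2)*sqrt(-6) + 325/3)*(-388) = (sqrt(2)*(I*sqrt(6)) + 325/3)*(-388) = (2*I*sqrt(3) + 325/3)*(-388) = (325/3 + 2*I*sqrt(3))*(-388) = -126100/3 - 776*I*sqrt(3)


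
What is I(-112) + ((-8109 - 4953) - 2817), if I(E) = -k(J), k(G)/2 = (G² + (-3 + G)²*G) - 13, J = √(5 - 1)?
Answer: -15865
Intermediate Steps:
J = 2 (J = √4 = 2)
k(G) = -26 + 2*G² + 2*G*(-3 + G)² (k(G) = 2*((G² + (-3 + G)²*G) - 13) = 2*((G² + G*(-3 + G)²) - 13) = 2*(-13 + G² + G*(-3 + G)²) = -26 + 2*G² + 2*G*(-3 + G)²)
I(E) = 14 (I(E) = -(-26 + 2*2² + 2*2*(-3 + 2)²) = -(-26 + 2*4 + 2*2*(-1)²) = -(-26 + 8 + 2*2*1) = -(-26 + 8 + 4) = -1*(-14) = 14)
I(-112) + ((-8109 - 4953) - 2817) = 14 + ((-8109 - 4953) - 2817) = 14 + (-13062 - 2817) = 14 - 15879 = -15865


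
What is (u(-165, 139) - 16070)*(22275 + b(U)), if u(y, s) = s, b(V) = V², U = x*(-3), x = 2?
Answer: -355436541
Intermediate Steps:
U = -6 (U = 2*(-3) = -6)
(u(-165, 139) - 16070)*(22275 + b(U)) = (139 - 16070)*(22275 + (-6)²) = -15931*(22275 + 36) = -15931*22311 = -355436541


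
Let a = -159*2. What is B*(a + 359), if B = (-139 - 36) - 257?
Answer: -17712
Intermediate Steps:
a = -318
B = -432 (B = -175 - 257 = -432)
B*(a + 359) = -432*(-318 + 359) = -432*41 = -17712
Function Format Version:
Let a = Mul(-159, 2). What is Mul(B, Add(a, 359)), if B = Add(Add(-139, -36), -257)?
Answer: -17712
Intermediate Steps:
a = -318
B = -432 (B = Add(-175, -257) = -432)
Mul(B, Add(a, 359)) = Mul(-432, Add(-318, 359)) = Mul(-432, 41) = -17712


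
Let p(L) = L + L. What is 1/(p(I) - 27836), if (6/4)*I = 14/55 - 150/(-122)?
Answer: -10065/280149424 ≈ -3.5927e-5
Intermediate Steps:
I = 9958/10065 (I = 2*(14/55 - 150/(-122))/3 = 2*(14*(1/55) - 150*(-1/122))/3 = 2*(14/55 + 75/61)/3 = (⅔)*(4979/3355) = 9958/10065 ≈ 0.98937)
p(L) = 2*L
1/(p(I) - 27836) = 1/(2*(9958/10065) - 27836) = 1/(19916/10065 - 27836) = 1/(-280149424/10065) = -10065/280149424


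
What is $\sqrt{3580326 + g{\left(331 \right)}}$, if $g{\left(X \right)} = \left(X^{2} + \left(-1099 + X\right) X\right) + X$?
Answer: $\sqrt{3436010} \approx 1853.6$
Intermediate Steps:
$g{\left(X \right)} = X + X^{2} + X \left(-1099 + X\right)$ ($g{\left(X \right)} = \left(X^{2} + X \left(-1099 + X\right)\right) + X = X + X^{2} + X \left(-1099 + X\right)$)
$\sqrt{3580326 + g{\left(331 \right)}} = \sqrt{3580326 + 2 \cdot 331 \left(-549 + 331\right)} = \sqrt{3580326 + 2 \cdot 331 \left(-218\right)} = \sqrt{3580326 - 144316} = \sqrt{3436010}$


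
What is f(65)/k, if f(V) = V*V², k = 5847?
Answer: 274625/5847 ≈ 46.969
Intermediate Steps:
f(V) = V³
f(65)/k = 65³/5847 = 274625*(1/5847) = 274625/5847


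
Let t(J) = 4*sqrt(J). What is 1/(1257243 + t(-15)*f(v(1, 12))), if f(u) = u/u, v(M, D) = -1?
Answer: 419081/526886653763 - 4*I*sqrt(15)/1580659961289 ≈ 7.9539e-7 - 9.8009e-12*I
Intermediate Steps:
f(u) = 1
1/(1257243 + t(-15)*f(v(1, 12))) = 1/(1257243 + (4*sqrt(-15))*1) = 1/(1257243 + (4*(I*sqrt(15)))*1) = 1/(1257243 + (4*I*sqrt(15))*1) = 1/(1257243 + 4*I*sqrt(15))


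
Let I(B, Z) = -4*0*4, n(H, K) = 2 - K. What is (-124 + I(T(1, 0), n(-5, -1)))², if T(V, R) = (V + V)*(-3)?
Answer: 15376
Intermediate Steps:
T(V, R) = -6*V (T(V, R) = (2*V)*(-3) = -6*V)
I(B, Z) = 0 (I(B, Z) = 0*4 = 0)
(-124 + I(T(1, 0), n(-5, -1)))² = (-124 + 0)² = (-124)² = 15376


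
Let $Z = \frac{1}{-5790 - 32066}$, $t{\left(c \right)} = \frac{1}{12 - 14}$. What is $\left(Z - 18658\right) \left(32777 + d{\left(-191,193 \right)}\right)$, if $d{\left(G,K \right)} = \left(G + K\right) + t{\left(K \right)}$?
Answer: $- \frac{46304039892693}{75712} \approx -6.1158 \cdot 10^{8}$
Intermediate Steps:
$t{\left(c \right)} = - \frac{1}{2}$ ($t{\left(c \right)} = \frac{1}{-2} = - \frac{1}{2}$)
$Z = - \frac{1}{37856}$ ($Z = \frac{1}{-37856} = - \frac{1}{37856} \approx -2.6416 \cdot 10^{-5}$)
$d{\left(G,K \right)} = - \frac{1}{2} + G + K$ ($d{\left(G,K \right)} = \left(G + K\right) - \frac{1}{2} = - \frac{1}{2} + G + K$)
$\left(Z - 18658\right) \left(32777 + d{\left(-191,193 \right)}\right) = \left(- \frac{1}{37856} - 18658\right) \left(32777 - - \frac{3}{2}\right) = - \frac{706317249 \left(32777 + \frac{3}{2}\right)}{37856} = \left(- \frac{706317249}{37856}\right) \frac{65557}{2} = - \frac{46304039892693}{75712}$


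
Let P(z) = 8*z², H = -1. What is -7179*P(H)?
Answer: -57432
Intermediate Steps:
-7179*P(H) = -57432*(-1)² = -57432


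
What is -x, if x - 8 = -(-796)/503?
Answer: -4820/503 ≈ -9.5825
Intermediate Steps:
x = 4820/503 (x = 8 - (-796)/503 = 8 - 1*(-796/503) = 8 + 796/503 = 4820/503 ≈ 9.5825)
-x = -1*4820/503 = -4820/503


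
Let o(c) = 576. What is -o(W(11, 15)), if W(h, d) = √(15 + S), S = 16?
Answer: -576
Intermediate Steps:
W(h, d) = √31 (W(h, d) = √(15 + 16) = √31)
-o(W(11, 15)) = -1*576 = -576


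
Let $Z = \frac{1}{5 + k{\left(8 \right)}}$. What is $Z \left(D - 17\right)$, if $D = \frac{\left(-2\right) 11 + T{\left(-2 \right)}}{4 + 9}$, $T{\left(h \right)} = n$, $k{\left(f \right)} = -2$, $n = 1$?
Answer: $- \frac{242}{39} \approx -6.2051$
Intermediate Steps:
$T{\left(h \right)} = 1$
$D = - \frac{21}{13}$ ($D = \frac{\left(-2\right) 11 + 1}{4 + 9} = \frac{-22 + 1}{13} = \left(-21\right) \frac{1}{13} = - \frac{21}{13} \approx -1.6154$)
$Z = \frac{1}{3}$ ($Z = \frac{1}{5 - 2} = \frac{1}{3} \approx 0.33333$)
$Z \left(D - 17\right) = \frac{- \frac{21}{13} - 17}{3} = \frac{1}{3} \left(- \frac{242}{13}\right) = - \frac{242}{39}$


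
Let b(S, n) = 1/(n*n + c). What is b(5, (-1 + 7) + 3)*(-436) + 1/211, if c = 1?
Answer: -45957/8651 ≈ -5.3123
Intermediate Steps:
b(S, n) = 1/(1 + n**2) (b(S, n) = 1/(n*n + 1) = 1/(n**2 + 1) = 1/(1 + n**2))
b(5, (-1 + 7) + 3)*(-436) + 1/211 = -436/(1 + ((-1 + 7) + 3)**2) + 1/211 = -436/(1 + (6 + 3)**2) + 1/211 = -436/(1 + 9**2) + 1/211 = -436/(1 + 81) + 1/211 = -436/82 + 1/211 = (1/82)*(-436) + 1/211 = -218/41 + 1/211 = -45957/8651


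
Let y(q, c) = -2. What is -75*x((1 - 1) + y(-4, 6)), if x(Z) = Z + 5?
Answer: -225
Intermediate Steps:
x(Z) = 5 + Z
-75*x((1 - 1) + y(-4, 6)) = -75*(5 + ((1 - 1) - 2)) = -75*(5 + (0 - 2)) = -75*(5 - 2) = -75*3 = -225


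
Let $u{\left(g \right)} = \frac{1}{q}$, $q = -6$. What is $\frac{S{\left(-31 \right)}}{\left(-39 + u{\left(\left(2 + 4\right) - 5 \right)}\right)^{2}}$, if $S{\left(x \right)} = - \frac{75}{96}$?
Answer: $- \frac{9}{17672} \approx -0.00050928$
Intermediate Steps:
$u{\left(g \right)} = - \frac{1}{6}$ ($u{\left(g \right)} = \frac{1}{-6} = - \frac{1}{6}$)
$S{\left(x \right)} = - \frac{25}{32}$ ($S{\left(x \right)} = \left(-75\right) \frac{1}{96} = - \frac{25}{32}$)
$\frac{S{\left(-31 \right)}}{\left(-39 + u{\left(\left(2 + 4\right) - 5 \right)}\right)^{2}} = - \frac{25}{32 \left(-39 - \frac{1}{6}\right)^{2}} = - \frac{25}{32 \left(- \frac{235}{6}\right)^{2}} = - \frac{25}{32 \cdot \frac{55225}{36}} = \left(- \frac{25}{32}\right) \frac{36}{55225} = - \frac{9}{17672}$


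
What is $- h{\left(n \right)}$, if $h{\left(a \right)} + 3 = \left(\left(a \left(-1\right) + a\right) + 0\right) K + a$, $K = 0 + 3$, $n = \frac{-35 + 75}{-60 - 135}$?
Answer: $\frac{125}{39} \approx 3.2051$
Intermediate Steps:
$n = - \frac{8}{39}$ ($n = \frac{40}{-195} = 40 \left(- \frac{1}{195}\right) = - \frac{8}{39} \approx -0.20513$)
$K = 3$
$h{\left(a \right)} = -3 + a$ ($h{\left(a \right)} = -3 + \left(\left(\left(a \left(-1\right) + a\right) + 0\right) 3 + a\right) = -3 + \left(\left(\left(- a + a\right) + 0\right) 3 + a\right) = -3 + \left(\left(0 + 0\right) 3 + a\right) = -3 + \left(0 \cdot 3 + a\right) = -3 + \left(0 + a\right) = -3 + a$)
$- h{\left(n \right)} = - (-3 - \frac{8}{39}) = \left(-1\right) \left(- \frac{125}{39}\right) = \frac{125}{39}$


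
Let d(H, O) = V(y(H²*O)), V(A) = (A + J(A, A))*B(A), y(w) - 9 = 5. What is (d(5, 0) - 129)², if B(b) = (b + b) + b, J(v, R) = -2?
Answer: 140625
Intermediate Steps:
B(b) = 3*b (B(b) = 2*b + b = 3*b)
y(w) = 14 (y(w) = 9 + 5 = 14)
V(A) = 3*A*(-2 + A) (V(A) = (A - 2)*(3*A) = (-2 + A)*(3*A) = 3*A*(-2 + A))
d(H, O) = 504 (d(H, O) = 3*14*(-2 + 14) = 3*14*12 = 504)
(d(5, 0) - 129)² = (504 - 129)² = 375² = 140625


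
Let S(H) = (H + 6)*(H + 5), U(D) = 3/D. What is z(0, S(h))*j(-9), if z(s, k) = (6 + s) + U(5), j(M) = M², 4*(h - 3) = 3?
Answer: 2673/5 ≈ 534.60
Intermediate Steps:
h = 15/4 (h = 3 + (¼)*3 = 3 + ¾ = 15/4 ≈ 3.7500)
S(H) = (5 + H)*(6 + H) (S(H) = (6 + H)*(5 + H) = (5 + H)*(6 + H))
z(s, k) = 33/5 + s (z(s, k) = (6 + s) + 3/5 = (6 + s) + 3*(⅕) = (6 + s) + ⅗ = 33/5 + s)
z(0, S(h))*j(-9) = (33/5 + 0)*(-9)² = (33/5)*81 = 2673/5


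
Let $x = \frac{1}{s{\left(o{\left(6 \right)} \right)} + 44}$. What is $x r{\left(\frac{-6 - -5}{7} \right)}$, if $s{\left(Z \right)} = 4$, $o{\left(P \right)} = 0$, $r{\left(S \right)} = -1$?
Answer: $- \frac{1}{48} \approx -0.020833$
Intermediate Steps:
$x = \frac{1}{48}$ ($x = \frac{1}{4 + 44} = \frac{1}{48} \approx 0.020833$)
$x r{\left(\frac{-6 - -5}{7} \right)} = \frac{1}{48} \left(-1\right) = - \frac{1}{48}$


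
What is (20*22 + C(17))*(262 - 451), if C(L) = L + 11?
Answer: -88452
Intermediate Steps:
C(L) = 11 + L
(20*22 + C(17))*(262 - 451) = (20*22 + (11 + 17))*(262 - 451) = (440 + 28)*(-189) = 468*(-189) = -88452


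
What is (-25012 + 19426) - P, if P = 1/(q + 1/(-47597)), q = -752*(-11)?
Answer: -2199333279035/393722383 ≈ -5586.0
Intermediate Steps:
q = 8272
P = 47597/393722383 (P = 1/(8272 + 1/(-47597)) = 1/(8272 - 1/47597) = 1/(393722383/47597) = 47597/393722383 ≈ 0.00012089)
(-25012 + 19426) - P = (-25012 + 19426) - 1*47597/393722383 = -5586 - 47597/393722383 = -2199333279035/393722383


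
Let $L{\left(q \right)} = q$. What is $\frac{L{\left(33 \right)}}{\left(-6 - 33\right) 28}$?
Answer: $- \frac{11}{364} \approx -0.03022$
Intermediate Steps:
$\frac{L{\left(33 \right)}}{\left(-6 - 33\right) 28} = \frac{33}{\left(-6 - 33\right) 28} = \frac{33}{\left(-39\right) 28} = \frac{33}{-1092} = 33 \left(- \frac{1}{1092}\right) = - \frac{11}{364}$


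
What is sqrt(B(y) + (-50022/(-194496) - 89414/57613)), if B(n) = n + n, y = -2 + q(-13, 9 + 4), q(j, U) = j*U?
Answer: I*sqrt(74835395017496566502)/466895752 ≈ 18.528*I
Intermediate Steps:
q(j, U) = U*j
y = -171 (y = -2 + (9 + 4)*(-13) = -2 + 13*(-13) = -2 - 169 = -171)
B(n) = 2*n
sqrt(B(y) + (-50022/(-194496) - 89414/57613)) = sqrt(2*(-171) + (-50022/(-194496) - 89414/57613)) = sqrt(-342 + (-50022*(-1/194496) - 89414*1/57613)) = sqrt(-342 + (8337/32416 - 89414/57613)) = sqrt(-342 - 2418124643/1867583008) = sqrt(-641131513379/1867583008) = I*sqrt(74835395017496566502)/466895752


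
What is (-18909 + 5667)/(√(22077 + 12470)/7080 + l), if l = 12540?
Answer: -8323723311552000/7882456602205453 + 93753360*√34547/7882456602205453 ≈ -1.0560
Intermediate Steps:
(-18909 + 5667)/(√(22077 + 12470)/7080 + l) = (-18909 + 5667)/(√(22077 + 12470)/7080 + 12540) = -13242/(√34547*(1/7080) + 12540) = -13242/(√34547/7080 + 12540) = -13242/(12540 + √34547/7080)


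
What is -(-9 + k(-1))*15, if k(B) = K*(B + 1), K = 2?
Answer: 135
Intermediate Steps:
k(B) = 2 + 2*B (k(B) = 2*(B + 1) = 2*(1 + B) = 2 + 2*B)
-(-9 + k(-1))*15 = -(-9 + (2 + 2*(-1)))*15 = -(-9 + (2 - 2))*15 = -(-9 + 0)*15 = -(-9)*15 = -1*(-135) = 135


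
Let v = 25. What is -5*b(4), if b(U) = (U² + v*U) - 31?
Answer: -425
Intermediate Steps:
b(U) = -31 + U² + 25*U (b(U) = (U² + 25*U) - 31 = -31 + U² + 25*U)
-5*b(4) = -5*(-31 + 4² + 25*4) = -5*(-31 + 16 + 100) = -5*85 = -425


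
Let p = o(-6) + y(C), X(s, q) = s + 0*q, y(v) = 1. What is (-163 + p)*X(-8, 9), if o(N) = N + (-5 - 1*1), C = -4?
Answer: 1392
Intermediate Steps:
X(s, q) = s (X(s, q) = s + 0 = s)
o(N) = -6 + N (o(N) = N + (-5 - 1) = N - 6 = -6 + N)
p = -11 (p = (-6 - 6) + 1 = -12 + 1 = -11)
(-163 + p)*X(-8, 9) = (-163 - 11)*(-8) = -174*(-8) = 1392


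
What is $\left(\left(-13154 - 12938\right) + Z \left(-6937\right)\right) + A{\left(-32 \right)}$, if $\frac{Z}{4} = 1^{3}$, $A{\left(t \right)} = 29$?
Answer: $-53811$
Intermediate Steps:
$Z = 4$ ($Z = 4 \cdot 1^{3} = 4 \cdot 1 = 4$)
$\left(\left(-13154 - 12938\right) + Z \left(-6937\right)\right) + A{\left(-32 \right)} = \left(\left(-13154 - 12938\right) + 4 \left(-6937\right)\right) + 29 = \left(-26092 - 27748\right) + 29 = -53840 + 29 = -53811$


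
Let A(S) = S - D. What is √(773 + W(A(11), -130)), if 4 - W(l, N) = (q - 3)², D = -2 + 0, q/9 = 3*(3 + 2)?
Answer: I*√16647 ≈ 129.02*I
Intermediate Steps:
q = 135 (q = 9*(3*(3 + 2)) = 9*(3*5) = 9*15 = 135)
D = -2
A(S) = 2 + S (A(S) = S - 1*(-2) = S + 2 = 2 + S)
W(l, N) = -17420 (W(l, N) = 4 - (135 - 3)² = 4 - 1*132² = 4 - 1*17424 = 4 - 17424 = -17420)
√(773 + W(A(11), -130)) = √(773 - 17420) = √(-16647) = I*√16647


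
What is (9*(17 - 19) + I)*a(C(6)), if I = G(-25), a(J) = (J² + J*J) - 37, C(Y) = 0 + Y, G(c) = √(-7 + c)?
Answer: -630 + 140*I*√2 ≈ -630.0 + 197.99*I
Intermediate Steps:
C(Y) = Y
a(J) = -37 + 2*J² (a(J) = (J² + J²) - 37 = 2*J² - 37 = -37 + 2*J²)
I = 4*I*√2 (I = √(-7 - 25) = √(-32) = 4*I*√2 ≈ 5.6569*I)
(9*(17 - 19) + I)*a(C(6)) = (9*(17 - 19) + 4*I*√2)*(-37 + 2*6²) = (9*(-2) + 4*I*√2)*(-37 + 2*36) = (-18 + 4*I*√2)*(-37 + 72) = (-18 + 4*I*√2)*35 = -630 + 140*I*√2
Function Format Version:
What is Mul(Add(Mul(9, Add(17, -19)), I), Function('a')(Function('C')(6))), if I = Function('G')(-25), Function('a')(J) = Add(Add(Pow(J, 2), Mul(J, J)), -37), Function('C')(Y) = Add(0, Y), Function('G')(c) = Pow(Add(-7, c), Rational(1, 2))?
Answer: Add(-630, Mul(140, I, Pow(2, Rational(1, 2)))) ≈ Add(-630.00, Mul(197.99, I))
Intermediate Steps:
Function('C')(Y) = Y
Function('a')(J) = Add(-37, Mul(2, Pow(J, 2))) (Function('a')(J) = Add(Add(Pow(J, 2), Pow(J, 2)), -37) = Add(Mul(2, Pow(J, 2)), -37) = Add(-37, Mul(2, Pow(J, 2))))
I = Mul(4, I, Pow(2, Rational(1, 2))) (I = Pow(Add(-7, -25), Rational(1, 2)) = Pow(-32, Rational(1, 2)) = Mul(4, I, Pow(2, Rational(1, 2))) ≈ Mul(5.6569, I))
Mul(Add(Mul(9, Add(17, -19)), I), Function('a')(Function('C')(6))) = Mul(Add(Mul(9, Add(17, -19)), Mul(4, I, Pow(2, Rational(1, 2)))), Add(-37, Mul(2, Pow(6, 2)))) = Mul(Add(Mul(9, -2), Mul(4, I, Pow(2, Rational(1, 2)))), Add(-37, Mul(2, 36))) = Mul(Add(-18, Mul(4, I, Pow(2, Rational(1, 2)))), Add(-37, 72)) = Mul(Add(-18, Mul(4, I, Pow(2, Rational(1, 2)))), 35) = Add(-630, Mul(140, I, Pow(2, Rational(1, 2))))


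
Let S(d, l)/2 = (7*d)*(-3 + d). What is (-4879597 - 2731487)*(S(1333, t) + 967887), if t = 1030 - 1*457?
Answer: -196277275238148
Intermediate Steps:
t = 573 (t = 1030 - 457 = 573)
S(d, l) = 14*d*(-3 + d) (S(d, l) = 2*((7*d)*(-3 + d)) = 2*(7*d*(-3 + d)) = 14*d*(-3 + d))
(-4879597 - 2731487)*(S(1333, t) + 967887) = (-4879597 - 2731487)*(14*1333*(-3 + 1333) + 967887) = -7611084*(14*1333*1330 + 967887) = -7611084*(24820460 + 967887) = -7611084*25788347 = -196277275238148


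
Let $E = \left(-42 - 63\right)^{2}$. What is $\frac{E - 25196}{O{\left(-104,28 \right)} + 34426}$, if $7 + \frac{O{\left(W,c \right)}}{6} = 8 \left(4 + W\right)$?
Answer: $- \frac{14171}{29584} \approx -0.47901$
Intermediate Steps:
$O{\left(W,c \right)} = 150 + 48 W$ ($O{\left(W,c \right)} = -42 + 6 \cdot 8 \left(4 + W\right) = -42 + 6 \left(32 + 8 W\right) = -42 + \left(192 + 48 W\right) = 150 + 48 W$)
$E = 11025$ ($E = \left(-105\right)^{2} = 11025$)
$\frac{E - 25196}{O{\left(-104,28 \right)} + 34426} = \frac{11025 - 25196}{\left(150 + 48 \left(-104\right)\right) + 34426} = - \frac{14171}{\left(150 - 4992\right) + 34426} = - \frac{14171}{-4842 + 34426} = - \frac{14171}{29584}$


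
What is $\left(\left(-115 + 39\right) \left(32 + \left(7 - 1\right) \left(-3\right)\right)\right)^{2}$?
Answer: $1132096$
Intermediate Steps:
$\left(\left(-115 + 39\right) \left(32 + \left(7 - 1\right) \left(-3\right)\right)\right)^{2} = \left(- 76 \left(32 + 6 \left(-3\right)\right)\right)^{2} = \left(- 76 \left(32 - 18\right)\right)^{2} = \left(\left(-76\right) 14\right)^{2} = \left(-1064\right)^{2} = 1132096$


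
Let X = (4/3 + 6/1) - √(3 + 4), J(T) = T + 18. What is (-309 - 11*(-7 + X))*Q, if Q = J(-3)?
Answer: -4690 + 165*√7 ≈ -4253.5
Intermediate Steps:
J(T) = 18 + T
Q = 15 (Q = 18 - 3 = 15)
X = 22/3 - √7 (X = (4*(⅓) + 6*1) - √7 = (4/3 + 6) - √7 = 22/3 - √7 ≈ 4.6876)
(-309 - 11*(-7 + X))*Q = (-309 - 11*(-7 + (22/3 - √7)))*15 = (-309 - 11*(⅓ - √7))*15 = (-309 + (-11/3 + 11*√7))*15 = (-938/3 + 11*√7)*15 = -4690 + 165*√7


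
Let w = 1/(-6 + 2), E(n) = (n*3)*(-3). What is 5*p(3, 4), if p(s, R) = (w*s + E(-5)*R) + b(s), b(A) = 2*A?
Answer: 3705/4 ≈ 926.25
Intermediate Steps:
E(n) = -9*n (E(n) = (3*n)*(-3) = -9*n)
w = -1/4 (w = 1/(-4) = -1/4 ≈ -0.25000)
p(s, R) = 45*R + 7*s/4 (p(s, R) = (-s/4 + (-9*(-5))*R) + 2*s = (-s/4 + 45*R) + 2*s = (45*R - s/4) + 2*s = 45*R + 7*s/4)
5*p(3, 4) = 5*(45*4 + (7/4)*3) = 5*(180 + 21/4) = 5*(741/4) = 3705/4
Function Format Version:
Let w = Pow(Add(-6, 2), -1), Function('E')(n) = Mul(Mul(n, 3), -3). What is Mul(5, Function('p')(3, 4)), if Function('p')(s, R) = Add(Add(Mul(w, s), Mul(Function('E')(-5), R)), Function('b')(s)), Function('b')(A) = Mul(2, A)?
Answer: Rational(3705, 4) ≈ 926.25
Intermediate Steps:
Function('E')(n) = Mul(-9, n) (Function('E')(n) = Mul(Mul(3, n), -3) = Mul(-9, n))
w = Rational(-1, 4) (w = Pow(-4, -1) = Rational(-1, 4) ≈ -0.25000)
Function('p')(s, R) = Add(Mul(45, R), Mul(Rational(7, 4), s)) (Function('p')(s, R) = Add(Add(Mul(Rational(-1, 4), s), Mul(Mul(-9, -5), R)), Mul(2, s)) = Add(Add(Mul(Rational(-1, 4), s), Mul(45, R)), Mul(2, s)) = Add(Add(Mul(45, R), Mul(Rational(-1, 4), s)), Mul(2, s)) = Add(Mul(45, R), Mul(Rational(7, 4), s)))
Mul(5, Function('p')(3, 4)) = Mul(5, Add(Mul(45, 4), Mul(Rational(7, 4), 3))) = Mul(5, Add(180, Rational(21, 4))) = Mul(5, Rational(741, 4)) = Rational(3705, 4)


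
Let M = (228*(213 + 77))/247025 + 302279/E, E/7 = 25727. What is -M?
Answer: -17315590931/8897297045 ≈ -1.9462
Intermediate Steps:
E = 180089 (E = 7*25727 = 180089)
M = 17315590931/8897297045 (M = (228*(213 + 77))/247025 + 302279/180089 = (228*290)*(1/247025) + 302279*(1/180089) = 66120*(1/247025) + 302279/180089 = 13224/49405 + 302279/180089 = 17315590931/8897297045 ≈ 1.9462)
-M = -1*17315590931/8897297045 = -17315590931/8897297045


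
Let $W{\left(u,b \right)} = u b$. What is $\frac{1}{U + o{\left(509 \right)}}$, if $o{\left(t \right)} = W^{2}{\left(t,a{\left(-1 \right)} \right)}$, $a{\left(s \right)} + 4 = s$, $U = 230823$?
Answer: $\frac{1}{6707848} \approx 1.4908 \cdot 10^{-7}$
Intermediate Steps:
$a{\left(s \right)} = -4 + s$
$W{\left(u,b \right)} = b u$
$o{\left(t \right)} = 25 t^{2}$ ($o{\left(t \right)} = \left(\left(-4 - 1\right) t\right)^{2} = \left(- 5 t\right)^{2} = 25 t^{2}$)
$\frac{1}{U + o{\left(509 \right)}} = \frac{1}{230823 + 25 \cdot 509^{2}} = \frac{1}{230823 + 25 \cdot 259081} = \frac{1}{230823 + 6477025} = \frac{1}{6707848}$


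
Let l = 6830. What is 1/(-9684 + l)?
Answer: -1/2854 ≈ -0.00035039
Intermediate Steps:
1/(-9684 + l) = 1/(-9684 + 6830) = 1/(-2854) = -1/2854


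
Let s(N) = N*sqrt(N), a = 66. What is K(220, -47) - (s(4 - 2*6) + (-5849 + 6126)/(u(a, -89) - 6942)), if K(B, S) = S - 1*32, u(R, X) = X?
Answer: -555172/7031 + 16*I*sqrt(2) ≈ -78.961 + 22.627*I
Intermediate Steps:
s(N) = N**(3/2)
K(B, S) = -32 + S (K(B, S) = S - 32 = -32 + S)
K(220, -47) - (s(4 - 2*6) + (-5849 + 6126)/(u(a, -89) - 6942)) = (-32 - 47) - ((4 - 2*6)**(3/2) + (-5849 + 6126)/(-89 - 6942)) = -79 - ((4 - 12)**(3/2) + 277/(-7031)) = -79 - ((-8)**(3/2) + 277*(-1/7031)) = -79 - (-16*I*sqrt(2) - 277/7031) = -79 - (-277/7031 - 16*I*sqrt(2)) = -79 + (277/7031 + 16*I*sqrt(2)) = -555172/7031 + 16*I*sqrt(2)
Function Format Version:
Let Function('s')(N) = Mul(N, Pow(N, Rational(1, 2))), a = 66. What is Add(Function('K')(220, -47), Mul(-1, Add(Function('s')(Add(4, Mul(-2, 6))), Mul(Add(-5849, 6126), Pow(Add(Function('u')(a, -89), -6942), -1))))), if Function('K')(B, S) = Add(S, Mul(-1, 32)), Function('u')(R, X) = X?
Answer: Add(Rational(-555172, 7031), Mul(16, I, Pow(2, Rational(1, 2)))) ≈ Add(-78.961, Mul(22.627, I))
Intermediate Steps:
Function('s')(N) = Pow(N, Rational(3, 2))
Function('K')(B, S) = Add(-32, S) (Function('K')(B, S) = Add(S, -32) = Add(-32, S))
Add(Function('K')(220, -47), Mul(-1, Add(Function('s')(Add(4, Mul(-2, 6))), Mul(Add(-5849, 6126), Pow(Add(Function('u')(a, -89), -6942), -1))))) = Add(Add(-32, -47), Mul(-1, Add(Pow(Add(4, Mul(-2, 6)), Rational(3, 2)), Mul(Add(-5849, 6126), Pow(Add(-89, -6942), -1))))) = Add(-79, Mul(-1, Add(Pow(Add(4, -12), Rational(3, 2)), Mul(277, Pow(-7031, -1))))) = Add(-79, Mul(-1, Add(Pow(-8, Rational(3, 2)), Mul(277, Rational(-1, 7031))))) = Add(-79, Mul(-1, Add(Mul(-16, I, Pow(2, Rational(1, 2))), Rational(-277, 7031)))) = Add(-79, Mul(-1, Add(Rational(-277, 7031), Mul(-16, I, Pow(2, Rational(1, 2)))))) = Add(-79, Add(Rational(277, 7031), Mul(16, I, Pow(2, Rational(1, 2))))) = Add(Rational(-555172, 7031), Mul(16, I, Pow(2, Rational(1, 2))))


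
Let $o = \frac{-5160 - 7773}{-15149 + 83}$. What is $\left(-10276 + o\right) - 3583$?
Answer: $- \frac{7732843}{558} \approx -13858.0$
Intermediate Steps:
$o = \frac{479}{558}$ ($o = - \frac{12933}{-15066} = \left(-12933\right) \left(- \frac{1}{15066}\right) = \frac{479}{558} \approx 0.85842$)
$\left(-10276 + o\right) - 3583 = \left(-10276 + \frac{479}{558}\right) - 3583 = - \frac{5733529}{558} - 3583 = - \frac{7732843}{558}$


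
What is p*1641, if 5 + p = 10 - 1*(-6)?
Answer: 18051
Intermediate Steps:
p = 11 (p = -5 + (10 - 1*(-6)) = -5 + (10 + 6) = -5 + 16 = 11)
p*1641 = 11*1641 = 18051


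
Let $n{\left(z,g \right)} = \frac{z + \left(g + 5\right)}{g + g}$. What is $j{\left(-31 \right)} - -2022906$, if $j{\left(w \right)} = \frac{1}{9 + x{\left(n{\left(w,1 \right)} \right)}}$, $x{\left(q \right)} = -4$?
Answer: $\frac{10114531}{5} \approx 2.0229 \cdot 10^{6}$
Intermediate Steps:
$n{\left(z,g \right)} = \frac{5 + g + z}{2 g}$ ($n{\left(z,g \right)} = \frac{z + \left(5 + g\right)}{2 g} = \left(5 + g + z\right) \frac{1}{2 g} = \frac{5 + g + z}{2 g}$)
$j{\left(w \right)} = \frac{1}{5}$ ($j{\left(w \right)} = \frac{1}{9 - 4} = \frac{1}{5}$)
$j{\left(-31 \right)} - -2022906 = \frac{1}{5} - -2022906 = \frac{1}{5} + 2022906 = \frac{10114531}{5}$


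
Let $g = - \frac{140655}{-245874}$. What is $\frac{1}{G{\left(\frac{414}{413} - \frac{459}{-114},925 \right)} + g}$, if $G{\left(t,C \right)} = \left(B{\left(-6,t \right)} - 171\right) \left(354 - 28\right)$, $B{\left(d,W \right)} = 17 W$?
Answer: $- \frac{643124426}{17927843867023} \approx -3.5873 \cdot 10^{-5}$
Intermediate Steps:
$G{\left(t,C \right)} = -55746 + 5542 t$ ($G{\left(t,C \right)} = \left(17 t - 171\right) \left(354 - 28\right) = \left(-171 + 17 t\right) 326 = -55746 + 5542 t$)
$g = \frac{46885}{81958}$ ($g = \left(-140655\right) \left(- \frac{1}{245874}\right) = \frac{46885}{81958} \approx 0.57206$)
$\frac{1}{G{\left(\frac{414}{413} - \frac{459}{-114},925 \right)} + g} = \frac{1}{\left(-55746 + 5542 \left(\frac{414}{413} - \frac{459}{-114}\right)\right) + \frac{46885}{81958}} = \frac{1}{\left(-55746 + 5542 \left(414 \cdot \frac{1}{413} - - \frac{153}{38}\right)\right) + \frac{46885}{81958}} = \frac{1}{\left(-55746 + 5542 \left(\frac{414}{413} + \frac{153}{38}\right)\right) + \frac{46885}{81958}} = \frac{1}{\left(-55746 + 5542 \cdot \frac{78921}{15694}\right) + \frac{46885}{81958}} = \frac{1}{\left(-55746 + \frac{218690091}{7847}\right) + \frac{46885}{81958}} = \frac{1}{- \frac{218748771}{7847} + \frac{46885}{81958}} = \frac{1}{- \frac{17927843867023}{643124426}} = - \frac{643124426}{17927843867023}$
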